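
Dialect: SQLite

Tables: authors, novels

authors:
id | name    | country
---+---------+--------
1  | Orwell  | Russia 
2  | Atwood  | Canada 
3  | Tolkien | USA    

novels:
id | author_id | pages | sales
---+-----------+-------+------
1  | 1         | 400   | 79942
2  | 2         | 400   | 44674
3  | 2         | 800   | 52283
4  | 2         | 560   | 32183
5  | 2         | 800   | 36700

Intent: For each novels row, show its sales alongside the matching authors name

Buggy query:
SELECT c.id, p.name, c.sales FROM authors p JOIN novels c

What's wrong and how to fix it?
Bug: Missing join condition: each novels row is matched to all authors rows instead of just its own

Fix: Specify the join condition linking the foreign key to the parent id

Corrected query:
SELECT c.id, p.name, c.sales FROM authors p JOIN novels c ON c.author_id = p.id

Result:
id | name   | sales
---+--------+------
1  | Orwell | 79942
2  | Atwood | 44674
3  | Atwood | 52283
4  | Atwood | 32183
5  | Atwood | 36700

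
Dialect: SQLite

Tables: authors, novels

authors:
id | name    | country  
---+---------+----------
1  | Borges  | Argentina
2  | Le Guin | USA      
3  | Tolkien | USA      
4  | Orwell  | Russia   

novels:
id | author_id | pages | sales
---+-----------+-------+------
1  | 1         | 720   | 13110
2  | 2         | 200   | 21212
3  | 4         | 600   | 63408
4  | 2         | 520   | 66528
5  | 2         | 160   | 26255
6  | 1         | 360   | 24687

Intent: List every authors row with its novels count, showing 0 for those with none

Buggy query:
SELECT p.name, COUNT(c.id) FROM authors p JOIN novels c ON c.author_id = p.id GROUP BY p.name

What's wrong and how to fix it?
Bug: An inner join excludes parents with zero children

Fix: Switch to LEFT JOIN to retain unmatched parent rows

Corrected query:
SELECT p.name, COUNT(c.id) FROM authors p LEFT JOIN novels c ON c.author_id = p.id GROUP BY p.name

Result:
name    | COUNT(c.id)
--------+------------
Borges  | 2          
Le Guin | 3          
Orwell  | 1          
Tolkien | 0          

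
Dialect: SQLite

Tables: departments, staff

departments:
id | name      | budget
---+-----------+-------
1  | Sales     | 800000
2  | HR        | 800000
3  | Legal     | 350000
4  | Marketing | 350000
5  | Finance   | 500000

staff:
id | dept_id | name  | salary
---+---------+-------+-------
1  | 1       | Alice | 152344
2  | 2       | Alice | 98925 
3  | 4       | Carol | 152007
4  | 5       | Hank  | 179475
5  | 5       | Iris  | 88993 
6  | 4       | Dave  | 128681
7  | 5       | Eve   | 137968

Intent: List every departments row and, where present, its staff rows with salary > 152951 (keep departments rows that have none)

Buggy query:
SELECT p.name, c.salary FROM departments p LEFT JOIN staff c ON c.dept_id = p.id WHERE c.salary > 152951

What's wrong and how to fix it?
Bug: A WHERE condition on the right-hand table after LEFT JOIN drops unmatched parents

Fix: Move the right-table condition into the ON clause so unmatched parents are kept

Corrected query:
SELECT p.name, c.salary FROM departments p LEFT JOIN staff c ON c.dept_id = p.id AND c.salary > 152951

Result:
name      | salary
----------+-------
Sales     | NULL  
HR        | NULL  
Legal     | NULL  
Marketing | NULL  
Finance   | 179475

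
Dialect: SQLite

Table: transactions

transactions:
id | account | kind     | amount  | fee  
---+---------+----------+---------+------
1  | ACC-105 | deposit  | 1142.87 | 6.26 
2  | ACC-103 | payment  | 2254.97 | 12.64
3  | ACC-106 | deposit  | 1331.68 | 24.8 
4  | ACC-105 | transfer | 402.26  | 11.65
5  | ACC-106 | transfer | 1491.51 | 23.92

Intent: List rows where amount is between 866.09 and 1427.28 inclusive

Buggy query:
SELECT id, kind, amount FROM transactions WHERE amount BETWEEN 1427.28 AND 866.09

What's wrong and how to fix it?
Bug: The bounds are reversed; BETWEEN a AND b requires a <= b to match anything

Fix: Write BETWEEN 866.09 AND 1427.28

Corrected query:
SELECT id, kind, amount FROM transactions WHERE amount BETWEEN 866.09 AND 1427.28

Result:
id | kind    | amount 
---+---------+--------
1  | deposit | 1142.87
3  | deposit | 1331.68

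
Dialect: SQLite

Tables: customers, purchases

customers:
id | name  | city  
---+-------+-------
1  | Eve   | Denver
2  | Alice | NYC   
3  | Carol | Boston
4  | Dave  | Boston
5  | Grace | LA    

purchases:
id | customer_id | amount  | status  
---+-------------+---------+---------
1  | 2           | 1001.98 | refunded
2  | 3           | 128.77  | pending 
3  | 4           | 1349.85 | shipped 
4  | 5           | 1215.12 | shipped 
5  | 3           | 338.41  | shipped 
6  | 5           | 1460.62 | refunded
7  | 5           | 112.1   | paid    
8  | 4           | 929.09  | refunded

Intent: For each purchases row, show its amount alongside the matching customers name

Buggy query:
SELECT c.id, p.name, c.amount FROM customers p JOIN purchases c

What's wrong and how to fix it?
Bug: Missing join condition: each purchases row is matched to all customers rows instead of just its own

Fix: Add ON c.customer_id = p.id to the JOIN

Corrected query:
SELECT c.id, p.name, c.amount FROM customers p JOIN purchases c ON c.customer_id = p.id

Result:
id | name  | amount 
---+-------+--------
1  | Alice | 1001.98
2  | Carol | 128.77 
3  | Dave  | 1349.85
4  | Grace | 1215.12
5  | Carol | 338.41 
6  | Grace | 1460.62
7  | Grace | 112.1  
8  | Dave  | 929.09 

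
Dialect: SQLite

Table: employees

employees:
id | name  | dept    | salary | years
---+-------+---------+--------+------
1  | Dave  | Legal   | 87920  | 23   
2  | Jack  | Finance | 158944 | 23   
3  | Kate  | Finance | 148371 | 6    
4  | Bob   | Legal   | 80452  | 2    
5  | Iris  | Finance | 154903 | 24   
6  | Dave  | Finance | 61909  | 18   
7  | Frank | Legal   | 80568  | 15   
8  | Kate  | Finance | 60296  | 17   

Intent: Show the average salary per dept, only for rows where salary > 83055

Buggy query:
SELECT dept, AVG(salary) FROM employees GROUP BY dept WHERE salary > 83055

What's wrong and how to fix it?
Bug: WHERE cannot follow GROUP BY

Fix: Place WHERE between FROM and GROUP BY

Corrected query:
SELECT dept, AVG(salary) FROM employees WHERE salary > 83055 GROUP BY dept

Result:
dept    | AVG(salary)  
--------+--------------
Finance | 154072.666667
Legal   | 87920        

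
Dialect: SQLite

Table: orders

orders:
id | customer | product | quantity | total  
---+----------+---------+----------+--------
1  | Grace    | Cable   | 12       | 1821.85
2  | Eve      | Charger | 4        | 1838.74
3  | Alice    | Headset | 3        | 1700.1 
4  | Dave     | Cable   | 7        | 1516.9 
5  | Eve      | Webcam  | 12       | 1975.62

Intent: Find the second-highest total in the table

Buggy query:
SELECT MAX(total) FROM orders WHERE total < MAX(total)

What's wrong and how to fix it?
Bug: MAX(total) on the right of the comparison is an aggregate-in-WHERE error

Fix: Put the inner MAX in a scalar subquery

Corrected query:
SELECT MAX(total) FROM orders WHERE total < (SELECT MAX(total) FROM orders)

Result:
MAX(total)
----------
1838.74   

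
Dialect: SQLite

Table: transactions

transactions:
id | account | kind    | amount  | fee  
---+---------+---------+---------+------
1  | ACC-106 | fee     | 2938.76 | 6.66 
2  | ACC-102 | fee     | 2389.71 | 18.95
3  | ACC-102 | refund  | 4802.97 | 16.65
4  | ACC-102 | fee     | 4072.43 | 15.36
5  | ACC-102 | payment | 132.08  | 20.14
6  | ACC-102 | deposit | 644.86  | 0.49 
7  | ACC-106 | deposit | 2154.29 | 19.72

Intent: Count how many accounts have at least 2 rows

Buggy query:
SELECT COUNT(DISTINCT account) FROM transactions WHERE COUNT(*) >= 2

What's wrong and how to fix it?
Bug: WHERE filters individual rows, not groups, so a group-level COUNT is invalid there

Fix: Use a subquery that GROUPs and filters with HAVING, then count its rows

Corrected query:
SELECT COUNT(*) FROM (SELECT account FROM transactions GROUP BY account HAVING COUNT(*) >= 2)

Result:
COUNT(*)
--------
2       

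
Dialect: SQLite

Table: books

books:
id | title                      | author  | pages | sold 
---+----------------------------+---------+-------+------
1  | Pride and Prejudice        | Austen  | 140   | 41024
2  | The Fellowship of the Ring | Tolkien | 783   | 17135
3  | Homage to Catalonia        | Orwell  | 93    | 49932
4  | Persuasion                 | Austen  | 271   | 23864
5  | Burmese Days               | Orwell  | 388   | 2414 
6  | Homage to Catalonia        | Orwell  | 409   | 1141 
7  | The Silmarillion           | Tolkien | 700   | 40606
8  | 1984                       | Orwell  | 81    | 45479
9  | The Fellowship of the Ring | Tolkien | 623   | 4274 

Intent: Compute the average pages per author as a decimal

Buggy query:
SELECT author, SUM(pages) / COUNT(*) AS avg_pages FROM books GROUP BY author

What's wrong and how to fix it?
Bug: Both operands are integers, so '/' performs integer division and truncates

Fix: Cast one side to REAL so the division keeps the fractional part

Corrected query:
SELECT author, SUM(pages) * 1.0 / COUNT(*) AS avg_pages FROM books GROUP BY author

Result:
author  | avg_pages
--------+----------
Austen  | 205.5    
Orwell  | 242.75   
Tolkien | 702      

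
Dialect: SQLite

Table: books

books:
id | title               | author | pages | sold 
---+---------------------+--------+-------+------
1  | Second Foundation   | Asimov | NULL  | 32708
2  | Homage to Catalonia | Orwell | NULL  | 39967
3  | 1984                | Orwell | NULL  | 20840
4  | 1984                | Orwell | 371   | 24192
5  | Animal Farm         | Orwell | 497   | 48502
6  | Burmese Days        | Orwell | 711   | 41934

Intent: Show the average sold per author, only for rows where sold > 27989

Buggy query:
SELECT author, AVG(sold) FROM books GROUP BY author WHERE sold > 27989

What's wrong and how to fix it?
Bug: WHERE cannot follow GROUP BY

Fix: Move the WHERE clause before GROUP BY

Corrected query:
SELECT author, AVG(sold) FROM books WHERE sold > 27989 GROUP BY author

Result:
author | AVG(sold)   
-------+-------------
Asimov | 32708       
Orwell | 43467.666667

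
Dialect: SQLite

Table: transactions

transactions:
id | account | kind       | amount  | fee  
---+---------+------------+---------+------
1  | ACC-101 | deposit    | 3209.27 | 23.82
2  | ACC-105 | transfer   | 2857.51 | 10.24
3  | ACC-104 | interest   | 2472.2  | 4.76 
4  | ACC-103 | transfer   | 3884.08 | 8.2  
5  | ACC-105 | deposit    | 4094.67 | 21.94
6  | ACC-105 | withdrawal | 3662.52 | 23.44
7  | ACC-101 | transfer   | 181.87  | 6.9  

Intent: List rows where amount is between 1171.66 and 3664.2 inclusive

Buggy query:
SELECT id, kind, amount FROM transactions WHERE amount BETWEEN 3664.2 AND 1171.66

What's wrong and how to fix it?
Bug: BETWEEN expects the lower bound first; with 3664.2 AND 1171.66 the range is empty

Fix: Swap the bounds so the smaller value comes first

Corrected query:
SELECT id, kind, amount FROM transactions WHERE amount BETWEEN 1171.66 AND 3664.2

Result:
id | kind       | amount 
---+------------+--------
1  | deposit    | 3209.27
2  | transfer   | 2857.51
3  | interest   | 2472.2 
6  | withdrawal | 3662.52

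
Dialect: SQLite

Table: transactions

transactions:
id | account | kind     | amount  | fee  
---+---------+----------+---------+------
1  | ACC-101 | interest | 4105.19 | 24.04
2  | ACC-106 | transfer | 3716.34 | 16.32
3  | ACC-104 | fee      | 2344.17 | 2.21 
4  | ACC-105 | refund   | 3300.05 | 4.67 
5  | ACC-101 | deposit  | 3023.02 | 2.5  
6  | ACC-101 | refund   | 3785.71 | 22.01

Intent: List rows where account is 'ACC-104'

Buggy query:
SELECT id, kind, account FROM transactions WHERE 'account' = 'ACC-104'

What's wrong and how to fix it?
Bug: 'account' in single quotes is a string literal, not the column; the comparison is literal-vs-literal and never true

Fix: Reference the column as account without single quotes

Corrected query:
SELECT id, kind, account FROM transactions WHERE account = 'ACC-104'

Result:
id | kind | account
---+------+--------
3  | fee  | ACC-104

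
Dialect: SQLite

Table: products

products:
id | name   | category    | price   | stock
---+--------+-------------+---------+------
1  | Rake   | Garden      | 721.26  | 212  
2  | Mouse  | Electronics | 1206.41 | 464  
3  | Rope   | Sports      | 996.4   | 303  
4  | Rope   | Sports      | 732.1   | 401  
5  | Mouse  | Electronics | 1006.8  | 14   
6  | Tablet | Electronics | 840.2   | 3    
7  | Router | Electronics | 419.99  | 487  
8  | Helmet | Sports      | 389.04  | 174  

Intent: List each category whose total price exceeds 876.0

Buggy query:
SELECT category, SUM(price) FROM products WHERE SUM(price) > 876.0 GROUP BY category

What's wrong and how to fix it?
Bug: Aggregate functions cannot appear in a WHERE clause

Fix: Move the aggregate condition to a HAVING clause

Corrected query:
SELECT category, SUM(price) FROM products GROUP BY category HAVING SUM(price) > 876.0

Result:
category    | SUM(price)
------------+-----------
Electronics | 3473.4    
Sports      | 2117.54   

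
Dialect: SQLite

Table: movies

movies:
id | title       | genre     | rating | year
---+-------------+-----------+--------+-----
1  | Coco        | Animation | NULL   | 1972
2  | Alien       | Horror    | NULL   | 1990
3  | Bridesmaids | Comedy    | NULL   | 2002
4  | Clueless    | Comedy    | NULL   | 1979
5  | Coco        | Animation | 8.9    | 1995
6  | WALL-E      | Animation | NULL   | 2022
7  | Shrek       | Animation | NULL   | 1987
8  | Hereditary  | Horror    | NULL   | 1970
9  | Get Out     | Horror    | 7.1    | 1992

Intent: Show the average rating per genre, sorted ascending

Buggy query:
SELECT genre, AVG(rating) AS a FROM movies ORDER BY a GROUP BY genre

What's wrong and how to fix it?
Bug: ORDER BY appears before GROUP BY; SQL clause order requires GROUP BY first

Fix: Move ORDER BY to the end, after GROUP BY

Corrected query:
SELECT genre, AVG(rating) AS a FROM movies GROUP BY genre ORDER BY a

Result:
genre     | a   
----------+-----
Comedy    | NULL
Horror    | 7.1 
Animation | 8.9 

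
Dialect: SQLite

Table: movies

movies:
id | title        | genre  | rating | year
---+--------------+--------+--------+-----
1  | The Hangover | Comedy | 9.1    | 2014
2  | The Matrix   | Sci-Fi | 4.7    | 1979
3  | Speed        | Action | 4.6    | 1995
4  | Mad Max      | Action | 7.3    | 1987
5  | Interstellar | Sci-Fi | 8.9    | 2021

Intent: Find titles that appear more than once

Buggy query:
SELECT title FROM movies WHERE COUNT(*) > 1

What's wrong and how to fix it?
Bug: WHERE can't reference COUNT(*); aggregates are computed after WHERE

Fix: Group first, then use HAVING for the count condition

Corrected query:
SELECT title FROM movies GROUP BY title HAVING COUNT(*) > 1

Result:
(no rows)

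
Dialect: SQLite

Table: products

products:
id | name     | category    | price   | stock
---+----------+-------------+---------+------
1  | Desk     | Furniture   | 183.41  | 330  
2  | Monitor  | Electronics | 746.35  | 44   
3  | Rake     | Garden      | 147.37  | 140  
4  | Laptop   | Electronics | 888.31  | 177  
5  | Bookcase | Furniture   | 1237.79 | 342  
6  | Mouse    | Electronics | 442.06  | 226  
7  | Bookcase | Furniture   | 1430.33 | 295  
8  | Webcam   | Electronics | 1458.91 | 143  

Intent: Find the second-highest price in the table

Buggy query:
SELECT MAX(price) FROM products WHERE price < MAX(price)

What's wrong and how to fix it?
Bug: MAX(price) on the right of the comparison is an aggregate-in-WHERE error

Fix: Compute the overall MAX in a subquery, then take MAX of rows below it

Corrected query:
SELECT MAX(price) FROM products WHERE price < (SELECT MAX(price) FROM products)

Result:
MAX(price)
----------
1430.33   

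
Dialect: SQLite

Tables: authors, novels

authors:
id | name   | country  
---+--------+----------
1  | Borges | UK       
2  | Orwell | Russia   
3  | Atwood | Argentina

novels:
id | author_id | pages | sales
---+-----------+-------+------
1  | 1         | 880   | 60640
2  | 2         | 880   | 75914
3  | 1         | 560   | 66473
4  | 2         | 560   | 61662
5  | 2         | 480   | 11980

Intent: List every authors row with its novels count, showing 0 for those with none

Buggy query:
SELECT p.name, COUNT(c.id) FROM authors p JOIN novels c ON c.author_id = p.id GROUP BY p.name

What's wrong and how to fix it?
Bug: INNER JOIN drops authors rows that have no matching novels rows

Fix: Use LEFT JOIN so parents without children still appear (COUNT(c.id) gives 0)

Corrected query:
SELECT p.name, COUNT(c.id) FROM authors p LEFT JOIN novels c ON c.author_id = p.id GROUP BY p.name

Result:
name   | COUNT(c.id)
-------+------------
Atwood | 0          
Borges | 2          
Orwell | 3          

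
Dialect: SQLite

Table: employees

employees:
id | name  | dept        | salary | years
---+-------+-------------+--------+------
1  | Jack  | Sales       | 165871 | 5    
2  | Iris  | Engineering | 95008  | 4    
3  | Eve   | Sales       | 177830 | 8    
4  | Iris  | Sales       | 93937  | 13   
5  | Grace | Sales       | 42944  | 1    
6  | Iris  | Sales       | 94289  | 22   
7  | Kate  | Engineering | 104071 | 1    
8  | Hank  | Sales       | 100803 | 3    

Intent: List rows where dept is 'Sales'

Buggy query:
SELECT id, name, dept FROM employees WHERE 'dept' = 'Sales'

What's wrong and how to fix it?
Bug: 'dept' in single quotes is a string literal, not the column; the comparison is literal-vs-literal and never true

Fix: Reference the column as dept without single quotes

Corrected query:
SELECT id, name, dept FROM employees WHERE dept = 'Sales'

Result:
id | name  | dept 
---+-------+------
1  | Jack  | Sales
3  | Eve   | Sales
4  | Iris  | Sales
5  | Grace | Sales
6  | Iris  | Sales
8  | Hank  | Sales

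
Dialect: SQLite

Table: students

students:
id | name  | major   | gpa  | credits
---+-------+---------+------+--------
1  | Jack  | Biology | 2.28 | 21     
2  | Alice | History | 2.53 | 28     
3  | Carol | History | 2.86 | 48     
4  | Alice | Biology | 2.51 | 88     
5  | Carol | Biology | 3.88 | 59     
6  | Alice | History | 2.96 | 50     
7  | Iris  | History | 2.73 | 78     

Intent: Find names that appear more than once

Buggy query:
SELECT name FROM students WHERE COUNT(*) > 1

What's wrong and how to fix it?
Bug: COUNT(*) is an aggregate and cannot be used in WHERE

Fix: Group first, then use HAVING for the count condition

Corrected query:
SELECT name FROM students GROUP BY name HAVING COUNT(*) > 1

Result:
name 
-----
Alice
Carol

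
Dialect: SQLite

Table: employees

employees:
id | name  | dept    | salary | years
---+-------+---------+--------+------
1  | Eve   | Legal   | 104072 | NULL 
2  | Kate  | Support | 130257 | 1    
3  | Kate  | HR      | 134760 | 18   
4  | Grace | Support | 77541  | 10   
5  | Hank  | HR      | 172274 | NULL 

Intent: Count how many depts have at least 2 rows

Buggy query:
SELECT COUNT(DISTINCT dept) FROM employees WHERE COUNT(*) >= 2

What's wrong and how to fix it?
Bug: WHERE filters individual rows, not groups, so a group-level COUNT is invalid there

Fix: Group first with HAVING COUNT(*) >= 2, then COUNT the resulting groups

Corrected query:
SELECT COUNT(*) FROM (SELECT dept FROM employees GROUP BY dept HAVING COUNT(*) >= 2)

Result:
COUNT(*)
--------
2       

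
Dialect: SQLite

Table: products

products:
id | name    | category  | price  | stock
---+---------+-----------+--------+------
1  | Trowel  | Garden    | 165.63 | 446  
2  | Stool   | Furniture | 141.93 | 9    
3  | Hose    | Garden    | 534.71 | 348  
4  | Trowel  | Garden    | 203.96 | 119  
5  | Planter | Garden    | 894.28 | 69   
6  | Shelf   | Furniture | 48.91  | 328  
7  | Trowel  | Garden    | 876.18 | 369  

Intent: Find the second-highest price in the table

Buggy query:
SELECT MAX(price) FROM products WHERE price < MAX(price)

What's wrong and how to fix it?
Bug: MAX(price) on the right of the comparison is an aggregate-in-WHERE error

Fix: Put the inner MAX in a scalar subquery

Corrected query:
SELECT MAX(price) FROM products WHERE price < (SELECT MAX(price) FROM products)

Result:
MAX(price)
----------
876.18    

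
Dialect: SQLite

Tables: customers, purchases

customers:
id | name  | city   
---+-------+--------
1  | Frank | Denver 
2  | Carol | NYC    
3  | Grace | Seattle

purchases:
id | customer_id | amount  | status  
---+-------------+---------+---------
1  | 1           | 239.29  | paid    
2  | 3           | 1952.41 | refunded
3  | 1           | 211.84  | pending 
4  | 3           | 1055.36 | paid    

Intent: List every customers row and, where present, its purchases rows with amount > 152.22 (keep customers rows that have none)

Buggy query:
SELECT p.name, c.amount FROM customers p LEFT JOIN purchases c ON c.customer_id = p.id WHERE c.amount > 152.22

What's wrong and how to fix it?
Bug: A WHERE condition on the right-hand table after LEFT JOIN drops unmatched parents

Fix: Put 'c.amount > 152.22' in the JOIN's ON clause instead of WHERE

Corrected query:
SELECT p.name, c.amount FROM customers p LEFT JOIN purchases c ON c.customer_id = p.id AND c.amount > 152.22

Result:
name  | amount 
------+--------
Frank | 211.84 
Frank | 239.29 
Carol | NULL   
Grace | 1055.36
Grace | 1952.41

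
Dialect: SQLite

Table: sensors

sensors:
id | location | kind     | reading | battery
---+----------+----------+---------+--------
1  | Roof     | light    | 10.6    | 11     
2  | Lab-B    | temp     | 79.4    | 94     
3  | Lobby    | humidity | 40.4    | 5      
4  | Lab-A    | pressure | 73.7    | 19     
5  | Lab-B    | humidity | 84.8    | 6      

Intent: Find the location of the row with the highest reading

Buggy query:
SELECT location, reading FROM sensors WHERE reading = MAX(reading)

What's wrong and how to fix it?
Bug: WHERE is evaluated per row; an aggregate over the whole table isn't defined there

Fix: Wrap MAX in a scalar subquery so WHERE compares against a single value

Corrected query:
SELECT location, reading FROM sensors WHERE reading = (SELECT MAX(reading) FROM sensors)

Result:
location | reading
---------+--------
Lab-B    | 84.8   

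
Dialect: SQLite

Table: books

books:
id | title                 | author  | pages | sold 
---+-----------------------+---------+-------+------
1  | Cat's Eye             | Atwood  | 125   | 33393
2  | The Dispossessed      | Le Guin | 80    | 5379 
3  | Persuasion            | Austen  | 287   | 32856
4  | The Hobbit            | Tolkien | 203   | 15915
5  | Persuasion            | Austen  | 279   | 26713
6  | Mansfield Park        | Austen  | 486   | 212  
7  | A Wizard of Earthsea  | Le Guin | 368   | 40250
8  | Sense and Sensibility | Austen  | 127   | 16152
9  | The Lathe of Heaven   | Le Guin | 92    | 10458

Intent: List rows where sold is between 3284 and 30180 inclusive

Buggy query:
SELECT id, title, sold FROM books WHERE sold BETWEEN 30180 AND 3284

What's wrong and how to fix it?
Bug: BETWEEN expects the lower bound first; with 30180 AND 3284 the range is empty

Fix: Write BETWEEN 3284 AND 30180

Corrected query:
SELECT id, title, sold FROM books WHERE sold BETWEEN 3284 AND 30180

Result:
id | title                 | sold 
---+-----------------------+------
2  | The Dispossessed      | 5379 
4  | The Hobbit            | 15915
5  | Persuasion            | 26713
8  | Sense and Sensibility | 16152
9  | The Lathe of Heaven   | 10458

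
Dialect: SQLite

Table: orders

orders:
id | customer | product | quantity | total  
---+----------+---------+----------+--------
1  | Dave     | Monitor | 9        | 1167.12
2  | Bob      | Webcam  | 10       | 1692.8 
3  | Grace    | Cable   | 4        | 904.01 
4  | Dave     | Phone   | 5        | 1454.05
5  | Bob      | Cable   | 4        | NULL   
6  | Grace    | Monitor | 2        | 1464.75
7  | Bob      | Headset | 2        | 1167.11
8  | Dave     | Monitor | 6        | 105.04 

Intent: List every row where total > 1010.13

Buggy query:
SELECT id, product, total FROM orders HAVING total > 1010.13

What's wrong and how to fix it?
Bug: HAVING filters the output of aggregation, but this query has no GROUP BY and no aggregate functions, so SQLite rejects it (HAVING clause on a non-aggregate query); the condition here is per row

Fix: Replace HAVING with WHERE since the condition applies to individual rows

Corrected query:
SELECT id, product, total FROM orders WHERE total > 1010.13

Result:
id | product | total  
---+---------+--------
1  | Monitor | 1167.12
2  | Webcam  | 1692.8 
4  | Phone   | 1454.05
6  | Monitor | 1464.75
7  | Headset | 1167.11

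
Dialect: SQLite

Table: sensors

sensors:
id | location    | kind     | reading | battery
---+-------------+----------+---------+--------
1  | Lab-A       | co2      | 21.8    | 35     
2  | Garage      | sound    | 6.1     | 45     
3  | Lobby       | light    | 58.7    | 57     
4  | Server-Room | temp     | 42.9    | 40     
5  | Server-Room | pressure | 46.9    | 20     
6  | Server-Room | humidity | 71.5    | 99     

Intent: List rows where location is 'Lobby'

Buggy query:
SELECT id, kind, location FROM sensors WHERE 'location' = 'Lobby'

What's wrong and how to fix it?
Bug: 'location' in single quotes is a string literal, not the column; the comparison is literal-vs-literal and never true

Fix: Reference the column as location without single quotes

Corrected query:
SELECT id, kind, location FROM sensors WHERE location = 'Lobby'

Result:
id | kind  | location
---+-------+---------
3  | light | Lobby   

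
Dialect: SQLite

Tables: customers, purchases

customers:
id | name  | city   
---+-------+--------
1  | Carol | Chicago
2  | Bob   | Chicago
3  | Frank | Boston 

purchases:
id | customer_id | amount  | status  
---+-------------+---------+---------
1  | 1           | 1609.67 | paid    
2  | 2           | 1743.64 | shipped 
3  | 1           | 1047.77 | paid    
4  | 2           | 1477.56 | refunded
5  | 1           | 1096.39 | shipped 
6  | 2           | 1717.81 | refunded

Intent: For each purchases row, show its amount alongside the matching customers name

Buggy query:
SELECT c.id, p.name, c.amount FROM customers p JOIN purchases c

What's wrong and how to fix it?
Bug: Missing join condition: each purchases row is matched to all customers rows instead of just its own

Fix: Specify the join condition linking the foreign key to the parent id

Corrected query:
SELECT c.id, p.name, c.amount FROM customers p JOIN purchases c ON c.customer_id = p.id

Result:
id | name  | amount 
---+-------+--------
1  | Carol | 1609.67
2  | Bob   | 1743.64
3  | Carol | 1047.77
4  | Bob   | 1477.56
5  | Carol | 1096.39
6  | Bob   | 1717.81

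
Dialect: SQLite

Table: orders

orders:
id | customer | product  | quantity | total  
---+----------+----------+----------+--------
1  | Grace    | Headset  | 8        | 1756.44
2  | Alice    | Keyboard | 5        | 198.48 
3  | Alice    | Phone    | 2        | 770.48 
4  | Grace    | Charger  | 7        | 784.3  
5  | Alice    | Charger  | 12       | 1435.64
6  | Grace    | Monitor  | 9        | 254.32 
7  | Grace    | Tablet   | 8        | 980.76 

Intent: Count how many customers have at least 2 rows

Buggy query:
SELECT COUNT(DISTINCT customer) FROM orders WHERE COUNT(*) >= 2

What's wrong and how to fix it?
Bug: COUNT(*) cannot appear in WHERE; the per-group count doesn't exist yet

Fix: Use a subquery that GROUPs and filters with HAVING, then count its rows

Corrected query:
SELECT COUNT(*) FROM (SELECT customer FROM orders GROUP BY customer HAVING COUNT(*) >= 2)

Result:
COUNT(*)
--------
2       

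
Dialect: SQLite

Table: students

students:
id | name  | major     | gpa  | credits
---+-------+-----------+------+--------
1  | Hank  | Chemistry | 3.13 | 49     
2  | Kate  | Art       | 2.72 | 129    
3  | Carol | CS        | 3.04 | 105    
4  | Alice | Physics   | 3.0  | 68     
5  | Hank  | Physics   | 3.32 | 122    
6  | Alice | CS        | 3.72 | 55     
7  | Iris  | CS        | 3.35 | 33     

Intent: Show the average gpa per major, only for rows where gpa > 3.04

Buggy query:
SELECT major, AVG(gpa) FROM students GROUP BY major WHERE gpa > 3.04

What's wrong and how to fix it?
Bug: WHERE cannot follow GROUP BY

Fix: Move the WHERE clause before GROUP BY

Corrected query:
SELECT major, AVG(gpa) FROM students WHERE gpa > 3.04 GROUP BY major

Result:
major     | AVG(gpa)
----------+---------
CS        | 3.535   
Chemistry | 3.13    
Physics   | 3.32    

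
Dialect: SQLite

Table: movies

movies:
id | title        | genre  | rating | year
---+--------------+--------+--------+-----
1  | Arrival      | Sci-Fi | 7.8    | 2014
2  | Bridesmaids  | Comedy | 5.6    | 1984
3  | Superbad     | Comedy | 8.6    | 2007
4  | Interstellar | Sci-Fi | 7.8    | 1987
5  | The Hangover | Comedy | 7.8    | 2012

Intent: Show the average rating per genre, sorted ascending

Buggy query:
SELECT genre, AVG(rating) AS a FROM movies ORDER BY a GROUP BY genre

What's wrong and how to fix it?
Bug: ORDER BY appears before GROUP BY; SQL clause order requires GROUP BY first

Fix: Move ORDER BY to the end, after GROUP BY

Corrected query:
SELECT genre, AVG(rating) AS a FROM movies GROUP BY genre ORDER BY a

Result:
genre  | a       
-------+---------
Comedy | 7.333333
Sci-Fi | 7.8     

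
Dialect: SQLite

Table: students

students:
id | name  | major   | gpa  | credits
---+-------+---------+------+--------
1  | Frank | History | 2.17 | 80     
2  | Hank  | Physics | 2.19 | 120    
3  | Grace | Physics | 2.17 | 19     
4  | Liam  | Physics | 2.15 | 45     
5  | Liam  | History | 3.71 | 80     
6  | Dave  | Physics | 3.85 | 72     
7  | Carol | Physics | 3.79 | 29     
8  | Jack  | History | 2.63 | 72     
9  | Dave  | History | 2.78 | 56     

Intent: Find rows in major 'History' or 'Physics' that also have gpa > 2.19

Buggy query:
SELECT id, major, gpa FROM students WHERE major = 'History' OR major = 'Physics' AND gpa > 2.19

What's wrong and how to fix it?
Bug: AND binds tighter than OR, so this parses as major = 'History' OR (major = 'Physics' AND gpa > 2.19)

Fix: Add parentheses around the OR so the AND applies to both alternatives

Corrected query:
SELECT id, major, gpa FROM students WHERE (major = 'History' OR major = 'Physics') AND gpa > 2.19

Result:
id | major   | gpa 
---+---------+-----
5  | History | 3.71
6  | Physics | 3.85
7  | Physics | 3.79
8  | History | 2.63
9  | History | 2.78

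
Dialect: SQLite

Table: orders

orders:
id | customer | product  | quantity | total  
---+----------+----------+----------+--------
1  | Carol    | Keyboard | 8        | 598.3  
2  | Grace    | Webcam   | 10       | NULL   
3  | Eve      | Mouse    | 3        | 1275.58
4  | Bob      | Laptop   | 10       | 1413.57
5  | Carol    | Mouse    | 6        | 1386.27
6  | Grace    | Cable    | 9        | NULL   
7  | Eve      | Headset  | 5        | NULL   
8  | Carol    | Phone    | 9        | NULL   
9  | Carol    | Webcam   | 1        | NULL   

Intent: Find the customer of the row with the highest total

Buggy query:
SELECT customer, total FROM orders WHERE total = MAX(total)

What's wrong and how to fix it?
Bug: MAX(total) is an aggregate and cannot be used directly in WHERE

Fix: Wrap MAX in a scalar subquery so WHERE compares against a single value

Corrected query:
SELECT customer, total FROM orders WHERE total = (SELECT MAX(total) FROM orders)

Result:
customer | total  
---------+--------
Bob      | 1413.57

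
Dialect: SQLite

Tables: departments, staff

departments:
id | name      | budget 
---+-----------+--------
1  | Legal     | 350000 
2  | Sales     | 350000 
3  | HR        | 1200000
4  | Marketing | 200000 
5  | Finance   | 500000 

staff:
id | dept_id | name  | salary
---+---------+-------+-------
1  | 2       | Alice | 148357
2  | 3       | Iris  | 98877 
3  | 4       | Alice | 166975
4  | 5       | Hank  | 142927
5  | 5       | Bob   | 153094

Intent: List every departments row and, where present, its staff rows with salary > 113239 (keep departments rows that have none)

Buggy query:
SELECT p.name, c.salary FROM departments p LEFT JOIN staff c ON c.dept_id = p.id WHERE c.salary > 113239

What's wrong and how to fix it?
Bug: A WHERE condition on the right-hand table after LEFT JOIN drops unmatched parents

Fix: Put 'c.salary > 113239' in the JOIN's ON clause instead of WHERE

Corrected query:
SELECT p.name, c.salary FROM departments p LEFT JOIN staff c ON c.dept_id = p.id AND c.salary > 113239

Result:
name      | salary
----------+-------
Legal     | NULL  
Sales     | 148357
HR        | NULL  
Marketing | 166975
Finance   | 142927
Finance   | 153094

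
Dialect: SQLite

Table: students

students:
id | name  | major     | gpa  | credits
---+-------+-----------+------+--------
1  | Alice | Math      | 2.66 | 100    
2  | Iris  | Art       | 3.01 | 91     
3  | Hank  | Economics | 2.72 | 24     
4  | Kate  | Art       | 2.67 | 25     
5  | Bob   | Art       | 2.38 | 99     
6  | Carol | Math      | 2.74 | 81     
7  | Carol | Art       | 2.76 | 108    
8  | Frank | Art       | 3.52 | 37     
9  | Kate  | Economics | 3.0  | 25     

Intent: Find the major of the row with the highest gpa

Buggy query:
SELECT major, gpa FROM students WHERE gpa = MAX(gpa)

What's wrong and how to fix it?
Bug: MAX(gpa) is an aggregate and cannot be used directly in WHERE

Fix: Wrap MAX in a scalar subquery so WHERE compares against a single value

Corrected query:
SELECT major, gpa FROM students WHERE gpa = (SELECT MAX(gpa) FROM students)

Result:
major | gpa 
------+-----
Art   | 3.52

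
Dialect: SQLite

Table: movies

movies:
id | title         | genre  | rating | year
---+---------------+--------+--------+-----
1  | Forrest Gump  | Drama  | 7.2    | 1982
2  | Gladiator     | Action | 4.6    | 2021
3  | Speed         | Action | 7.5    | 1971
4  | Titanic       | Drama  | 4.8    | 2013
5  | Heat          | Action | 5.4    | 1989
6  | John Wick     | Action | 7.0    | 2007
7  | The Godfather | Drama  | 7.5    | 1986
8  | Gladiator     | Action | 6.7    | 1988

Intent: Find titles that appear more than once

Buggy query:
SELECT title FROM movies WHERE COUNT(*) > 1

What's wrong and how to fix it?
Bug: WHERE can't reference COUNT(*); aggregates are computed after WHERE

Fix: Group first, then use HAVING for the count condition

Corrected query:
SELECT title FROM movies GROUP BY title HAVING COUNT(*) > 1

Result:
title    
---------
Gladiator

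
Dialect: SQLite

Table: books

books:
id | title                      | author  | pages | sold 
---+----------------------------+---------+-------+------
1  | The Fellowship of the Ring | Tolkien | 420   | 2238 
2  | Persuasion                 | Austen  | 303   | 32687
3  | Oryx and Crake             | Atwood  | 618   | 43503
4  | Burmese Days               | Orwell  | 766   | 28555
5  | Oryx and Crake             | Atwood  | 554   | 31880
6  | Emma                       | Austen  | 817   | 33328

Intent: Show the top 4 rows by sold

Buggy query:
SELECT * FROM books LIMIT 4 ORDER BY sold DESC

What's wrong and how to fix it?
Bug: ORDER BY cannot follow LIMIT; LIMIT is the final clause

Fix: Sort with ORDER BY, then apply LIMIT

Corrected query:
SELECT * FROM books ORDER BY sold DESC LIMIT 4

Result:
id | title          | author | pages | sold 
---+----------------+--------+-------+------
3  | Oryx and Crake | Atwood | 618   | 43503
6  | Emma           | Austen | 817   | 33328
2  | Persuasion     | Austen | 303   | 32687
5  | Oryx and Crake | Atwood | 554   | 31880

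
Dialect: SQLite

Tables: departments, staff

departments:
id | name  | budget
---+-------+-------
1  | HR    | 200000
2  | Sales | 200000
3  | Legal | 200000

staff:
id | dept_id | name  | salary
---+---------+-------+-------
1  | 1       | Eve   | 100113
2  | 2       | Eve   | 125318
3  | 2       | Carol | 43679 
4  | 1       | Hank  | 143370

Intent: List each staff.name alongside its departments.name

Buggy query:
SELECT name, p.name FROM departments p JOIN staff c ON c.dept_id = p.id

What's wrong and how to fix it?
Bug: Both tables have a 'name' column; the unqualified reference is ambiguous

Fix: Prefix ambiguous columns with the table alias

Corrected query:
SELECT c.name, p.name FROM departments p JOIN staff c ON c.dept_id = p.id

Result:
name  | name 
------+------
Eve   | HR   
Eve   | Sales
Carol | Sales
Hank  | HR   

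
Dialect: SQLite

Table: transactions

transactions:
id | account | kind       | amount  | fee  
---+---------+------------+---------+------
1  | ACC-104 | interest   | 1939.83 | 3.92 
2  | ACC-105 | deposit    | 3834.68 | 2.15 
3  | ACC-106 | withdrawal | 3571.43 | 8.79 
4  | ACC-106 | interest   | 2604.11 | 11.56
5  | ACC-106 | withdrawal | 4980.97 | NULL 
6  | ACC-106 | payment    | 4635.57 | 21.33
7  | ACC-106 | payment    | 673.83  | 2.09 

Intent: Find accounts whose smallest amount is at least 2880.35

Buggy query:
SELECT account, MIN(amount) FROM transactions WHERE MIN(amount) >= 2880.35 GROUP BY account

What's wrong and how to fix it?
Bug: MIN() in WHERE is a misuse of aggregate

Fix: Use HAVING for the per-group MIN condition

Corrected query:
SELECT account, MIN(amount) FROM transactions GROUP BY account HAVING MIN(amount) >= 2880.35

Result:
account | MIN(amount)
--------+------------
ACC-105 | 3834.68    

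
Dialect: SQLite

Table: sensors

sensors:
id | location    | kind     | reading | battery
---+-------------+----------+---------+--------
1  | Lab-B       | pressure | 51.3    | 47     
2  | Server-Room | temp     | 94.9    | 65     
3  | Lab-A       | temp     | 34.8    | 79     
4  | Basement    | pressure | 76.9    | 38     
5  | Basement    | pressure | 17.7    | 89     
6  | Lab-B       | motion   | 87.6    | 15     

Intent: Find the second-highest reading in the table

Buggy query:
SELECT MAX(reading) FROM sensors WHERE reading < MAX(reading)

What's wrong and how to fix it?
Bug: The inner MAX is an aggregate inside WHERE, which is not allowed

Fix: Put the inner MAX in a scalar subquery

Corrected query:
SELECT MAX(reading) FROM sensors WHERE reading < (SELECT MAX(reading) FROM sensors)

Result:
MAX(reading)
------------
87.6        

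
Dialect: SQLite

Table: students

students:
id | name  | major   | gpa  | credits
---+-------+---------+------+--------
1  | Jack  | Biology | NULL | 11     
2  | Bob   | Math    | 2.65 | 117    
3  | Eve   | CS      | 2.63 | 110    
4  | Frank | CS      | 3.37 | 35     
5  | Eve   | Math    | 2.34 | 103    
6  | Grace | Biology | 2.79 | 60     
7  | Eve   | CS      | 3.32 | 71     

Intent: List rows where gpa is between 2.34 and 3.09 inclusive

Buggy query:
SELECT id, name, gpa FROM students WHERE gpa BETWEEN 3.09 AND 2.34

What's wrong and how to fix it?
Bug: The bounds are reversed; BETWEEN a AND b requires a <= b to match anything

Fix: Swap the bounds so the smaller value comes first

Corrected query:
SELECT id, name, gpa FROM students WHERE gpa BETWEEN 2.34 AND 3.09

Result:
id | name  | gpa 
---+-------+-----
2  | Bob   | 2.65
3  | Eve   | 2.63
5  | Eve   | 2.34
6  | Grace | 2.79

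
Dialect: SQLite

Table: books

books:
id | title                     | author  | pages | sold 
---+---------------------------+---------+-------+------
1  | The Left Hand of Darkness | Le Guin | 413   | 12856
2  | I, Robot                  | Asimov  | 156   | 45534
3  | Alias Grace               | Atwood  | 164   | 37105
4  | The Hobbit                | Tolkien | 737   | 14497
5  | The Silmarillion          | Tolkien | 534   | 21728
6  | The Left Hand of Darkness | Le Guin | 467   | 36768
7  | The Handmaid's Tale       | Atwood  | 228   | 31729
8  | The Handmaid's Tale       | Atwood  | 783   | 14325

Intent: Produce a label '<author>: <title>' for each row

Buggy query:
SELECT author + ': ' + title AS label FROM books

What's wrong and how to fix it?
Bug: SQLite uses || for string concatenation; + coerces text to numbers (yielding 0)

Fix: Use the || operator for string concatenation

Corrected query:
SELECT author || ': ' || title AS label FROM books

Result:
label                             
----------------------------------
Le Guin: The Left Hand of Darkness
Asimov: I, Robot                  
Atwood: Alias Grace               
Tolkien: The Hobbit               
Tolkien: The Silmarillion         
Le Guin: The Left Hand of Darkness
Atwood: The Handmaid's Tale       
Atwood: The Handmaid's Tale       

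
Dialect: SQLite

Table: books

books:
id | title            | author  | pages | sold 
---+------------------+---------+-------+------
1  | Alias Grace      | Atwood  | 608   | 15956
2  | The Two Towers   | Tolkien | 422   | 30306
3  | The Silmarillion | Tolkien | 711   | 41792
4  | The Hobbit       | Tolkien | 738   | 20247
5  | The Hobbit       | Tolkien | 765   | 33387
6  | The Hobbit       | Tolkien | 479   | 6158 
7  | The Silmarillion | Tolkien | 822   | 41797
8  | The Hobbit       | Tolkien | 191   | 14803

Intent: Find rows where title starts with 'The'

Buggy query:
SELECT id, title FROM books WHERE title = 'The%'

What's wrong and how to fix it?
Bug: '=' compares the literal string including the % character; pattern matching needs LIKE

Fix: Replace '=' with LIKE so 'The%' is treated as a pattern

Corrected query:
SELECT id, title FROM books WHERE title LIKE 'The%'

Result:
id | title           
---+-----------------
2  | The Two Towers  
3  | The Silmarillion
4  | The Hobbit      
5  | The Hobbit      
6  | The Hobbit      
7  | The Silmarillion
8  | The Hobbit      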